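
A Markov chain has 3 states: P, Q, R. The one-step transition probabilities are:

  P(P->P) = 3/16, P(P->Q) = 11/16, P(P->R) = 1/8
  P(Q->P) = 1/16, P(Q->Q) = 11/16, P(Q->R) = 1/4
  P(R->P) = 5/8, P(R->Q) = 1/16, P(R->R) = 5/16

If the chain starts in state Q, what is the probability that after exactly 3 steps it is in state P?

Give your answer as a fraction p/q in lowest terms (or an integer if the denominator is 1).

Answer: 479/2048

Derivation:
Computing P^3 by repeated multiplication:
P^1 =
  P: [3/16, 11/16, 1/8]
  Q: [1/16, 11/16, 1/4]
  R: [5/8, 1/16, 5/16]
P^2 =
  P: [5/32, 39/64, 15/64]
  Q: [27/128, 17/32, 33/128]
  R: [81/256, 63/128, 49/256]
P^3 =
  P: [219/1024, 277/512, 251/1024]
  Q: [479/2048, 539/1024, 491/2048]
  R: [859/4096, 1163/2048, 911/4096]

(P^3)[Q -> P] = 479/2048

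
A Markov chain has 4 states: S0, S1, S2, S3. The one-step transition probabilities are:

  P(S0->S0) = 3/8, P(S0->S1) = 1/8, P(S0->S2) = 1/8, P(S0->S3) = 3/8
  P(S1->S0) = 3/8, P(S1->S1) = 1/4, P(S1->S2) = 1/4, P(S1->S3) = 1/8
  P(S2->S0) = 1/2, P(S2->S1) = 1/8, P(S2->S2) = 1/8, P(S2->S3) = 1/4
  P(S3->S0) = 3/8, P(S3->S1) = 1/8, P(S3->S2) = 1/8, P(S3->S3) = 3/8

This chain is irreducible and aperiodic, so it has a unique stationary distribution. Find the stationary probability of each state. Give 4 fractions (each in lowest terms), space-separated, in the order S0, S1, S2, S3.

Answer: 11/28 1/7 1/7 9/28

Derivation:
The stationary distribution satisfies pi = pi * P, i.e.:
  pi_S0 = 3/8*pi_S0 + 3/8*pi_S1 + 1/2*pi_S2 + 3/8*pi_S3
  pi_S1 = 1/8*pi_S0 + 1/4*pi_S1 + 1/8*pi_S2 + 1/8*pi_S3
  pi_S2 = 1/8*pi_S0 + 1/4*pi_S1 + 1/8*pi_S2 + 1/8*pi_S3
  pi_S3 = 3/8*pi_S0 + 1/8*pi_S1 + 1/4*pi_S2 + 3/8*pi_S3
with normalization: pi_S0 + pi_S1 + pi_S2 + pi_S3 = 1.

Using the first 3 balance equations plus normalization, the linear system A*pi = b is:
  [-5/8, 3/8, 1/2, 3/8] . pi = 0
  [1/8, -3/4, 1/8, 1/8] . pi = 0
  [1/8, 1/4, -7/8, 1/8] . pi = 0
  [1, 1, 1, 1] . pi = 1

Solving yields:
  pi_S0 = 11/28
  pi_S1 = 1/7
  pi_S2 = 1/7
  pi_S3 = 9/28

Verification (pi * P):
  11/28*3/8 + 1/7*3/8 + 1/7*1/2 + 9/28*3/8 = 11/28 = pi_S0  (ok)
  11/28*1/8 + 1/7*1/4 + 1/7*1/8 + 9/28*1/8 = 1/7 = pi_S1  (ok)
  11/28*1/8 + 1/7*1/4 + 1/7*1/8 + 9/28*1/8 = 1/7 = pi_S2  (ok)
  11/28*3/8 + 1/7*1/8 + 1/7*1/4 + 9/28*3/8 = 9/28 = pi_S3  (ok)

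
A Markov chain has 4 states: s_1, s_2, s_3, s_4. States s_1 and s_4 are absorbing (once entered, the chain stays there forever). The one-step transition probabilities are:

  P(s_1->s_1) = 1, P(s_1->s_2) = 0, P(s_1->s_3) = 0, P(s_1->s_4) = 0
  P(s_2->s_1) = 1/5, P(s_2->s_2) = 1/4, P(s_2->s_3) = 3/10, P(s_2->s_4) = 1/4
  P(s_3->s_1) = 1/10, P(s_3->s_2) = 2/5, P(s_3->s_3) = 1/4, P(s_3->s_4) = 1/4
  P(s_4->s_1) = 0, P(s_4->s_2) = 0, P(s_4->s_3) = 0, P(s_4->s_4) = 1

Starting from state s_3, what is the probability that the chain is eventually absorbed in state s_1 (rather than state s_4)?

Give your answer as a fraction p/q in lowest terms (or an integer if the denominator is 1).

Let a_i = P(absorbed in s_1 | start in state i).
Boundary conditions: a_s_1 = 1, a_s_4 = 0.
For each transient state i, a_i = sum_j P(i->j) * a_j:
  a_s_2 = 1/5*a_s_1 + 1/4*a_s_2 + 3/10*a_s_3 + 1/4*a_s_4
  a_s_3 = 1/10*a_s_1 + 2/5*a_s_2 + 1/4*a_s_3 + 1/4*a_s_4

Substituting a_s_1 = 1 and a_s_4 = 0, rearrange to (I - Q) a = r where r[i] = P(i -> s_1):
  [3/4, -3/10] . (a_s_2, a_s_3) = 1/5
  [-2/5, 3/4] . (a_s_2, a_s_3) = 1/10

Solving yields:
  a_s_2 = 24/59
  a_s_3 = 62/177

Starting state is s_3, so the absorption probability is a_s_3 = 62/177.

Answer: 62/177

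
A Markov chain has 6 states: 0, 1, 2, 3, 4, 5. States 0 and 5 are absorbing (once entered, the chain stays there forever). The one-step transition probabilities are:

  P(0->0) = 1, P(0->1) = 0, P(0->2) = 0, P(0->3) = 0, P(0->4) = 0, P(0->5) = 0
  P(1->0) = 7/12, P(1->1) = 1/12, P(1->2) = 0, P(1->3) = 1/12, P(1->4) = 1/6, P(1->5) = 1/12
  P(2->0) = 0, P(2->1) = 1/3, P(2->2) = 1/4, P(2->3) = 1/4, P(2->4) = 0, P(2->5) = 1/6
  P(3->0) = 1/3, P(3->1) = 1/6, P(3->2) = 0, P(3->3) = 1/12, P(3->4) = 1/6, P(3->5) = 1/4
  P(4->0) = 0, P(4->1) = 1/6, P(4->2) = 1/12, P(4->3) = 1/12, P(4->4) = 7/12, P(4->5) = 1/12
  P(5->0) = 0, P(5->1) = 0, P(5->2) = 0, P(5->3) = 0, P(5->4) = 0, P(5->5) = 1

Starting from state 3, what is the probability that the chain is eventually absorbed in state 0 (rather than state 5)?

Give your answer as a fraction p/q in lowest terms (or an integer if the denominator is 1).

Answer: 914/1505

Derivation:
Let a_i = P(absorbed in 0 | start in state i).
Boundary conditions: a_0 = 1, a_5 = 0.
For each transient state i, a_i = sum_j P(i->j) * a_j:
  a_1 = 7/12*a_0 + 1/12*a_1 + 0*a_2 + 1/12*a_3 + 1/6*a_4 + 1/12*a_5
  a_2 = 0*a_0 + 1/3*a_1 + 1/4*a_2 + 1/4*a_3 + 0*a_4 + 1/6*a_5
  a_3 = 1/3*a_0 + 1/6*a_1 + 0*a_2 + 1/12*a_3 + 1/6*a_4 + 1/4*a_5
  a_4 = 0*a_0 + 1/6*a_1 + 1/12*a_2 + 1/12*a_3 + 7/12*a_4 + 1/12*a_5

Substituting a_0 = 1 and a_5 = 0, rearrange to (I - Q) a = r where r[i] = P(i -> 0):
  [11/12, 0, -1/12, -1/6] . (a_1, a_2, a_3, a_4) = 7/12
  [-1/3, 3/4, -1/4, 0] . (a_1, a_2, a_3, a_4) = 0
  [-1/6, 0, 11/12, -1/6] . (a_1, a_2, a_3, a_4) = 1/3
  [-1/6, -1/12, -1/12, 5/12] . (a_1, a_2, a_3, a_4) = 0

Solving yields:
  a_1 = 1191/1505
  a_2 = 834/1505
  a_3 = 914/1505
  a_4 = 118/215

Starting state is 3, so the absorption probability is a_3 = 914/1505.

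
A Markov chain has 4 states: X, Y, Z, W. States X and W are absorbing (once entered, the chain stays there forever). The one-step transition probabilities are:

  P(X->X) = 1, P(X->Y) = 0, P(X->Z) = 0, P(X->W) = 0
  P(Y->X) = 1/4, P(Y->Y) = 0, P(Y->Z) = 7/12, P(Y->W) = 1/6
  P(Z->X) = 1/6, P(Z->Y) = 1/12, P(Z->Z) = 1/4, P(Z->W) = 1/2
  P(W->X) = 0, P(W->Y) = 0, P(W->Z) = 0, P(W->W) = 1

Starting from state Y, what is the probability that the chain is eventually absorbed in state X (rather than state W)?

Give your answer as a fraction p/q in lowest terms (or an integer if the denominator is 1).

Answer: 41/101

Derivation:
Let a_i = P(absorbed in X | start in state i).
Boundary conditions: a_X = 1, a_W = 0.
For each transient state i, a_i = sum_j P(i->j) * a_j:
  a_Y = 1/4*a_X + 0*a_Y + 7/12*a_Z + 1/6*a_W
  a_Z = 1/6*a_X + 1/12*a_Y + 1/4*a_Z + 1/2*a_W

Substituting a_X = 1 and a_W = 0, rearrange to (I - Q) a = r where r[i] = P(i -> X):
  [1, -7/12] . (a_Y, a_Z) = 1/4
  [-1/12, 3/4] . (a_Y, a_Z) = 1/6

Solving yields:
  a_Y = 41/101
  a_Z = 27/101

Starting state is Y, so the absorption probability is a_Y = 41/101.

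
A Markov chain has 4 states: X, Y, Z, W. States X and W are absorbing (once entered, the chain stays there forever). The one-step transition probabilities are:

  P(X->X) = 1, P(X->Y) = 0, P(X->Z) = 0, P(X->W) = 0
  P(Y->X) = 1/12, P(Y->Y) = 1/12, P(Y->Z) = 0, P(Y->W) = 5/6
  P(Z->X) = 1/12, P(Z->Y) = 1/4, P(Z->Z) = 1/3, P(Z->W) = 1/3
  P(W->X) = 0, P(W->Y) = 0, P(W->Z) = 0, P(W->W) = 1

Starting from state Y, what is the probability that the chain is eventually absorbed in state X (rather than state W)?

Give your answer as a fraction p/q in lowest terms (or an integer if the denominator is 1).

Let a_i = P(absorbed in X | start in state i).
Boundary conditions: a_X = 1, a_W = 0.
For each transient state i, a_i = sum_j P(i->j) * a_j:
  a_Y = 1/12*a_X + 1/12*a_Y + 0*a_Z + 5/6*a_W
  a_Z = 1/12*a_X + 1/4*a_Y + 1/3*a_Z + 1/3*a_W

Substituting a_X = 1 and a_W = 0, rearrange to (I - Q) a = r where r[i] = P(i -> X):
  [11/12, 0] . (a_Y, a_Z) = 1/12
  [-1/4, 2/3] . (a_Y, a_Z) = 1/12

Solving yields:
  a_Y = 1/11
  a_Z = 7/44

Starting state is Y, so the absorption probability is a_Y = 1/11.

Answer: 1/11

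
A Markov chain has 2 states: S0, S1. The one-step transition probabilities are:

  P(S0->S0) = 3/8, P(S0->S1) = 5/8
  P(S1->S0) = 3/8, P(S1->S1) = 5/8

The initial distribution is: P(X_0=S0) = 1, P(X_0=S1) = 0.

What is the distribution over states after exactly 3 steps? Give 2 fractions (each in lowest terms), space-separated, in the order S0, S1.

Propagating the distribution step by step (d_{t+1} = d_t * P):
d_0 = (S0=1, S1=0)
  d_1[S0] = 1*3/8 + 0*3/8 = 3/8
  d_1[S1] = 1*5/8 + 0*5/8 = 5/8
d_1 = (S0=3/8, S1=5/8)
  d_2[S0] = 3/8*3/8 + 5/8*3/8 = 3/8
  d_2[S1] = 3/8*5/8 + 5/8*5/8 = 5/8
d_2 = (S0=3/8, S1=5/8)
  d_3[S0] = 3/8*3/8 + 5/8*3/8 = 3/8
  d_3[S1] = 3/8*5/8 + 5/8*5/8 = 5/8
d_3 = (S0=3/8, S1=5/8)

Answer: 3/8 5/8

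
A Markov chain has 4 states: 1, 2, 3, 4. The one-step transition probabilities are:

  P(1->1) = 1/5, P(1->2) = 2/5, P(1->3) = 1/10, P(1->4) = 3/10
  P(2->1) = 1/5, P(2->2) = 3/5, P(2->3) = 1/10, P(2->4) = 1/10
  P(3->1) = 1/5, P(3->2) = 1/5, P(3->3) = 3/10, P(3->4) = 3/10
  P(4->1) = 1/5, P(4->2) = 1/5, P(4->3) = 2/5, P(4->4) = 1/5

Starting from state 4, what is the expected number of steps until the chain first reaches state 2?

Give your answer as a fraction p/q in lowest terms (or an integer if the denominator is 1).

Let h_i = expected steps to first reach 2 from state i.
Boundary: h_2 = 0.
First-step equations for the other states:
  h_1 = 1 + 1/5*h_1 + 2/5*h_2 + 1/10*h_3 + 3/10*h_4
  h_3 = 1 + 1/5*h_1 + 1/5*h_2 + 3/10*h_3 + 3/10*h_4
  h_4 = 1 + 1/5*h_1 + 1/5*h_2 + 2/5*h_3 + 1/5*h_4

Substituting h_2 = 0 and rearranging gives the linear system (I - Q) h = 1:
  [4/5, -1/10, -3/10] . (h_1, h_3, h_4) = 1
  [-1/5, 7/10, -3/10] . (h_1, h_3, h_4) = 1
  [-1/5, -2/5, 4/5] . (h_1, h_3, h_4) = 1

Solving yields:
  h_1 = 10/3
  h_3 = 25/6
  h_4 = 25/6

Starting state is 4, so the expected hitting time is h_4 = 25/6.

Answer: 25/6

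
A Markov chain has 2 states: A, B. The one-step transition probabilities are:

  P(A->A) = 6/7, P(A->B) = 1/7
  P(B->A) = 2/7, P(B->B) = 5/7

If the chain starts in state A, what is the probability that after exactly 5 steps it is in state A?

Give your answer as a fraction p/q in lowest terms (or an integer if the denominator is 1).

Answer: 11546/16807

Derivation:
Computing P^5 by repeated multiplication:
P^1 =
  A: [6/7, 1/7]
  B: [2/7, 5/7]
P^2 =
  A: [38/49, 11/49]
  B: [22/49, 27/49]
P^3 =
  A: [250/343, 93/343]
  B: [186/343, 157/343]
P^4 =
  A: [1686/2401, 715/2401]
  B: [1430/2401, 971/2401]
P^5 =
  A: [11546/16807, 5261/16807]
  B: [10522/16807, 6285/16807]

(P^5)[A -> A] = 11546/16807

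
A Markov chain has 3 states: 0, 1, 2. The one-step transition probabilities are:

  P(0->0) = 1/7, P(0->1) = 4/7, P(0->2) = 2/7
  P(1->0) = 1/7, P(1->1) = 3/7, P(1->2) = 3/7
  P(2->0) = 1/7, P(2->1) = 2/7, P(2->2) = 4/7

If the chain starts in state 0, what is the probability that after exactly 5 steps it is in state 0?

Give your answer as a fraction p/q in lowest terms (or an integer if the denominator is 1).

Answer: 1/7

Derivation:
Computing P^5 by repeated multiplication:
P^1 =
  0: [1/7, 4/7, 2/7]
  1: [1/7, 3/7, 3/7]
  2: [1/7, 2/7, 4/7]
P^2 =
  0: [1/7, 20/49, 22/49]
  1: [1/7, 19/49, 23/49]
  2: [1/7, 18/49, 24/49]
P^3 =
  0: [1/7, 132/343, 162/343]
  1: [1/7, 131/343, 163/343]
  2: [1/7, 130/343, 164/343]
P^4 =
  0: [1/7, 916/2401, 1142/2401]
  1: [1/7, 915/2401, 1143/2401]
  2: [1/7, 914/2401, 1144/2401]
P^5 =
  0: [1/7, 6404/16807, 8002/16807]
  1: [1/7, 6403/16807, 8003/16807]
  2: [1/7, 6402/16807, 8004/16807]

(P^5)[0 -> 0] = 1/7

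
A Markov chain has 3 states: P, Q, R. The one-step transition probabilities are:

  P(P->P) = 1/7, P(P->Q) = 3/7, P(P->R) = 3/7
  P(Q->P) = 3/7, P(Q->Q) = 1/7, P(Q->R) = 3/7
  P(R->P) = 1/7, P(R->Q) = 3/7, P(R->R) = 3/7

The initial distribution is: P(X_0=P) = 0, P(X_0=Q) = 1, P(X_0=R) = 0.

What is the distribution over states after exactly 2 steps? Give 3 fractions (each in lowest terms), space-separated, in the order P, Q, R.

Answer: 9/49 19/49 3/7

Derivation:
Propagating the distribution step by step (d_{t+1} = d_t * P):
d_0 = (P=0, Q=1, R=0)
  d_1[P] = 0*1/7 + 1*3/7 + 0*1/7 = 3/7
  d_1[Q] = 0*3/7 + 1*1/7 + 0*3/7 = 1/7
  d_1[R] = 0*3/7 + 1*3/7 + 0*3/7 = 3/7
d_1 = (P=3/7, Q=1/7, R=3/7)
  d_2[P] = 3/7*1/7 + 1/7*3/7 + 3/7*1/7 = 9/49
  d_2[Q] = 3/7*3/7 + 1/7*1/7 + 3/7*3/7 = 19/49
  d_2[R] = 3/7*3/7 + 1/7*3/7 + 3/7*3/7 = 3/7
d_2 = (P=9/49, Q=19/49, R=3/7)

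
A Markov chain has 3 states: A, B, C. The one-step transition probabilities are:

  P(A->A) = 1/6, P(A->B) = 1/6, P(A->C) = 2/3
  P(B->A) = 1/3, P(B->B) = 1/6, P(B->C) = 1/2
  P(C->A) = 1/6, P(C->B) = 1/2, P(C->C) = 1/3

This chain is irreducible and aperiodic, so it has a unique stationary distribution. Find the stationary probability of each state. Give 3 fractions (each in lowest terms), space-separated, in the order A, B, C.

The stationary distribution satisfies pi = pi * P, i.e.:
  pi_A = 1/6*pi_A + 1/3*pi_B + 1/6*pi_C
  pi_B = 1/6*pi_A + 1/6*pi_B + 1/2*pi_C
  pi_C = 2/3*pi_A + 1/2*pi_B + 1/3*pi_C
with normalization: pi_A + pi_B + pi_C = 1.

Using the first 2 balance equations plus normalization, the linear system A*pi = b is:
  [-5/6, 1/3, 1/6] . pi = 0
  [1/6, -5/6, 1/2] . pi = 0
  [1, 1, 1] . pi = 1

Solving yields:
  pi_A = 11/50
  pi_B = 8/25
  pi_C = 23/50

Verification (pi * P):
  11/50*1/6 + 8/25*1/3 + 23/50*1/6 = 11/50 = pi_A  (ok)
  11/50*1/6 + 8/25*1/6 + 23/50*1/2 = 8/25 = pi_B  (ok)
  11/50*2/3 + 8/25*1/2 + 23/50*1/3 = 23/50 = pi_C  (ok)

Answer: 11/50 8/25 23/50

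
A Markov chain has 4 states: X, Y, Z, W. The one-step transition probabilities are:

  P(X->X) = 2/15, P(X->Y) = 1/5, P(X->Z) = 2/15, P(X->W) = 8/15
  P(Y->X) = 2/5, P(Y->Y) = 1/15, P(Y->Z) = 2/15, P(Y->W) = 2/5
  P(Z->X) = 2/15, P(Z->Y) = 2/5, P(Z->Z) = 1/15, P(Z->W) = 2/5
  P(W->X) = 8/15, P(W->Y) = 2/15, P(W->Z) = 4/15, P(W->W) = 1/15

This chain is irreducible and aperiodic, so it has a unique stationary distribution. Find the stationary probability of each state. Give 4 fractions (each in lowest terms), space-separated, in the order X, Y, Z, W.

Answer: 119/377 281/1508 251/1508 125/377

Derivation:
The stationary distribution satisfies pi = pi * P, i.e.:
  pi_X = 2/15*pi_X + 2/5*pi_Y + 2/15*pi_Z + 8/15*pi_W
  pi_Y = 1/5*pi_X + 1/15*pi_Y + 2/5*pi_Z + 2/15*pi_W
  pi_Z = 2/15*pi_X + 2/15*pi_Y + 1/15*pi_Z + 4/15*pi_W
  pi_W = 8/15*pi_X + 2/5*pi_Y + 2/5*pi_Z + 1/15*pi_W
with normalization: pi_X + pi_Y + pi_Z + pi_W = 1.

Using the first 3 balance equations plus normalization, the linear system A*pi = b is:
  [-13/15, 2/5, 2/15, 8/15] . pi = 0
  [1/5, -14/15, 2/5, 2/15] . pi = 0
  [2/15, 2/15, -14/15, 4/15] . pi = 0
  [1, 1, 1, 1] . pi = 1

Solving yields:
  pi_X = 119/377
  pi_Y = 281/1508
  pi_Z = 251/1508
  pi_W = 125/377

Verification (pi * P):
  119/377*2/15 + 281/1508*2/5 + 251/1508*2/15 + 125/377*8/15 = 119/377 = pi_X  (ok)
  119/377*1/5 + 281/1508*1/15 + 251/1508*2/5 + 125/377*2/15 = 281/1508 = pi_Y  (ok)
  119/377*2/15 + 281/1508*2/15 + 251/1508*1/15 + 125/377*4/15 = 251/1508 = pi_Z  (ok)
  119/377*8/15 + 281/1508*2/5 + 251/1508*2/5 + 125/377*1/15 = 125/377 = pi_W  (ok)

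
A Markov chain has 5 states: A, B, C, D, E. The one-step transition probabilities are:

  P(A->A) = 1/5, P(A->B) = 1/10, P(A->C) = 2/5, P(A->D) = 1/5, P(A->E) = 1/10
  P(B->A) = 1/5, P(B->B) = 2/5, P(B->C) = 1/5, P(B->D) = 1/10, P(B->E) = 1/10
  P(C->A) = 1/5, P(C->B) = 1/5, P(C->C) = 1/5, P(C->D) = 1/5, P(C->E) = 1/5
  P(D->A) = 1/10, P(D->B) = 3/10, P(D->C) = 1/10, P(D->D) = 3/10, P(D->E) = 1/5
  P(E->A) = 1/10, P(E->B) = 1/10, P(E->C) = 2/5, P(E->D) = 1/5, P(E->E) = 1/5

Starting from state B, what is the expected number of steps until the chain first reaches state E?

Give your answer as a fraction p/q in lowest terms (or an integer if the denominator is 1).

Let h_i = expected steps to first reach E from state i.
Boundary: h_E = 0.
First-step equations for the other states:
  h_A = 1 + 1/5*h_A + 1/10*h_B + 2/5*h_C + 1/5*h_D + 1/10*h_E
  h_B = 1 + 1/5*h_A + 2/5*h_B + 1/5*h_C + 1/10*h_D + 1/10*h_E
  h_C = 1 + 1/5*h_A + 1/5*h_B + 1/5*h_C + 1/5*h_D + 1/5*h_E
  h_D = 1 + 1/10*h_A + 3/10*h_B + 1/10*h_C + 3/10*h_D + 1/5*h_E

Substituting h_E = 0 and rearranging gives the linear system (I - Q) h = 1:
  [4/5, -1/10, -2/5, -1/5] . (h_A, h_B, h_C, h_D) = 1
  [-1/5, 3/5, -1/5, -1/10] . (h_A, h_B, h_C, h_D) = 1
  [-1/5, -1/5, 4/5, -1/5] . (h_A, h_B, h_C, h_D) = 1
  [-1/10, -3/10, -1/10, 7/10] . (h_A, h_B, h_C, h_D) = 1

Solving yields:
  h_A = 1325/191
  h_B = 1370/191
  h_C = 3655/573
  h_D = 3670/573

Starting state is B, so the expected hitting time is h_B = 1370/191.

Answer: 1370/191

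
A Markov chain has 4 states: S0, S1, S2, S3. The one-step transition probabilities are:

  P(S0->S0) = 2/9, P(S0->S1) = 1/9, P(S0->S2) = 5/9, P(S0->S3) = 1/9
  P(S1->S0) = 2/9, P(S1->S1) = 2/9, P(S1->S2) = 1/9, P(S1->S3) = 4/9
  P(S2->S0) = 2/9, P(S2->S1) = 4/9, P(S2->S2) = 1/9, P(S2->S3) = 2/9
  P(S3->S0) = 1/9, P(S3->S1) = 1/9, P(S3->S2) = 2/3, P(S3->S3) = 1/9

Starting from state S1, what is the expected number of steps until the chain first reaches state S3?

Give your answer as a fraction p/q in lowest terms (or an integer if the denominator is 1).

Answer: 729/236

Derivation:
Let h_i = expected steps to first reach S3 from state i.
Boundary: h_S3 = 0.
First-step equations for the other states:
  h_S0 = 1 + 2/9*h_S0 + 1/9*h_S1 + 5/9*h_S2 + 1/9*h_S3
  h_S1 = 1 + 2/9*h_S0 + 2/9*h_S1 + 1/9*h_S2 + 4/9*h_S3
  h_S2 = 1 + 2/9*h_S0 + 4/9*h_S1 + 1/9*h_S2 + 2/9*h_S3

Substituting h_S3 = 0 and rearranging gives the linear system (I - Q) h = 1:
  [7/9, -1/9, -5/9] . (h_S0, h_S1, h_S2) = 1
  [-2/9, 7/9, -1/9] . (h_S0, h_S1, h_S2) = 1
  [-2/9, -4/9, 8/9] . (h_S0, h_S1, h_S2) = 1

Solving yields:
  h_S0 = 261/59
  h_S1 = 729/236
  h_S2 = 891/236

Starting state is S1, so the expected hitting time is h_S1 = 729/236.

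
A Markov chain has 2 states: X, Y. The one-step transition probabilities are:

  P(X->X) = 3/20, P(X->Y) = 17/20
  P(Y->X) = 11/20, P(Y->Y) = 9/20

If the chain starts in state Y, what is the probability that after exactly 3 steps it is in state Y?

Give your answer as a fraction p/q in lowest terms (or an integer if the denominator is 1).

Answer: 291/500

Derivation:
Computing P^3 by repeated multiplication:
P^1 =
  X: [3/20, 17/20]
  Y: [11/20, 9/20]
P^2 =
  X: [49/100, 51/100]
  Y: [33/100, 67/100]
P^3 =
  X: [177/500, 323/500]
  Y: [209/500, 291/500]

(P^3)[Y -> Y] = 291/500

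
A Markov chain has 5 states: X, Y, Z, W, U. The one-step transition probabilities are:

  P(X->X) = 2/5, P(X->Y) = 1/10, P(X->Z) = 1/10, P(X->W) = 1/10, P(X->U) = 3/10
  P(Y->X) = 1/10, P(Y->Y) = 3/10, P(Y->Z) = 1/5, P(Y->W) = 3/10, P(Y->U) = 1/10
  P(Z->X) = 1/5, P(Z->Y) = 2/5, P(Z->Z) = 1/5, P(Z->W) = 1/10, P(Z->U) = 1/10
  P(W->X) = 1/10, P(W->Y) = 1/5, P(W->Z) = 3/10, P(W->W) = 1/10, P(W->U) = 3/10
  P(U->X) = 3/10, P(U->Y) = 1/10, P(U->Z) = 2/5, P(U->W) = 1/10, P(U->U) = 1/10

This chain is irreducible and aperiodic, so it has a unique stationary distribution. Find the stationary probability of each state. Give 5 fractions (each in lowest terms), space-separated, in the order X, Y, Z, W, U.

The stationary distribution satisfies pi = pi * P, i.e.:
  pi_X = 2/5*pi_X + 1/10*pi_Y + 1/5*pi_Z + 1/10*pi_W + 3/10*pi_U
  pi_Y = 1/10*pi_X + 3/10*pi_Y + 2/5*pi_Z + 1/5*pi_W + 1/10*pi_U
  pi_Z = 1/10*pi_X + 1/5*pi_Y + 1/5*pi_Z + 3/10*pi_W + 2/5*pi_U
  pi_W = 1/10*pi_X + 3/10*pi_Y + 1/10*pi_Z + 1/10*pi_W + 1/10*pi_U
  pi_U = 3/10*pi_X + 1/10*pi_Y + 1/10*pi_Z + 3/10*pi_W + 1/10*pi_U
with normalization: pi_X + pi_Y + pi_Z + pi_W + pi_U = 1.

Using the first 4 balance equations plus normalization, the linear system A*pi = b is:
  [-3/5, 1/10, 1/5, 1/10, 3/10] . pi = 0
  [1/10, -7/10, 2/5, 1/5, 1/10] . pi = 0
  [1/10, 1/5, -4/5, 3/10, 2/5] . pi = 0
  [1/10, 3/10, 1/10, -9/10, 1/10] . pi = 0
  [1, 1, 1, 1, 1] . pi = 1

Solving yields:
  pi_X = 241/1071
  pi_Y = 163/714
  pi_Z = 27/119
  pi_W = 52/357
  pi_U = 373/2142

Verification (pi * P):
  241/1071*2/5 + 163/714*1/10 + 27/119*1/5 + 52/357*1/10 + 373/2142*3/10 = 241/1071 = pi_X  (ok)
  241/1071*1/10 + 163/714*3/10 + 27/119*2/5 + 52/357*1/5 + 373/2142*1/10 = 163/714 = pi_Y  (ok)
  241/1071*1/10 + 163/714*1/5 + 27/119*1/5 + 52/357*3/10 + 373/2142*2/5 = 27/119 = pi_Z  (ok)
  241/1071*1/10 + 163/714*3/10 + 27/119*1/10 + 52/357*1/10 + 373/2142*1/10 = 52/357 = pi_W  (ok)
  241/1071*3/10 + 163/714*1/10 + 27/119*1/10 + 52/357*3/10 + 373/2142*1/10 = 373/2142 = pi_U  (ok)

Answer: 241/1071 163/714 27/119 52/357 373/2142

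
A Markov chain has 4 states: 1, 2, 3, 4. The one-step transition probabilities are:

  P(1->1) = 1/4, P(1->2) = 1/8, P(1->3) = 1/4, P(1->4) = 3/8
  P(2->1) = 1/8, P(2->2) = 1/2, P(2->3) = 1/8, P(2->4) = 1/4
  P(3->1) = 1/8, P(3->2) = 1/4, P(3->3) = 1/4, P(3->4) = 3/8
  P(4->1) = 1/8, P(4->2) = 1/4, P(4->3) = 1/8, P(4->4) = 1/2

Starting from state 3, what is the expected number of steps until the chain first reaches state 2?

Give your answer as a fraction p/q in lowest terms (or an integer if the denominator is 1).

Answer: 56/13

Derivation:
Let h_i = expected steps to first reach 2 from state i.
Boundary: h_2 = 0.
First-step equations for the other states:
  h_1 = 1 + 1/4*h_1 + 1/8*h_2 + 1/4*h_3 + 3/8*h_4
  h_3 = 1 + 1/8*h_1 + 1/4*h_2 + 1/4*h_3 + 3/8*h_4
  h_4 = 1 + 1/8*h_1 + 1/4*h_2 + 1/8*h_3 + 1/2*h_4

Substituting h_2 = 0 and rearranging gives the linear system (I - Q) h = 1:
  [3/4, -1/4, -3/8] . (h_1, h_3, h_4) = 1
  [-1/8, 3/4, -3/8] . (h_1, h_3, h_4) = 1
  [-1/8, -1/8, 1/2] . (h_1, h_3, h_4) = 1

Solving yields:
  h_1 = 64/13
  h_3 = 56/13
  h_4 = 56/13

Starting state is 3, so the expected hitting time is h_3 = 56/13.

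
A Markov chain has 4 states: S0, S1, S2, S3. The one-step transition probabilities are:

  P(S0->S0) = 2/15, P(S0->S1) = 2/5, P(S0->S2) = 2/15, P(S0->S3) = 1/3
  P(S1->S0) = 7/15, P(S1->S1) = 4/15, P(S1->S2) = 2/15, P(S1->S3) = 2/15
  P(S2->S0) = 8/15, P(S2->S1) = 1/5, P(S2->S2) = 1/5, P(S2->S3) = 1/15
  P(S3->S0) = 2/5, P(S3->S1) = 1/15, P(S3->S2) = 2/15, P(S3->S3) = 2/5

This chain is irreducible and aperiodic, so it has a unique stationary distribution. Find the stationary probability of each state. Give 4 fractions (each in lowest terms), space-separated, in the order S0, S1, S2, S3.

Answer: 537/1561 391/1561 1/7 410/1561

Derivation:
The stationary distribution satisfies pi = pi * P, i.e.:
  pi_S0 = 2/15*pi_S0 + 7/15*pi_S1 + 8/15*pi_S2 + 2/5*pi_S3
  pi_S1 = 2/5*pi_S0 + 4/15*pi_S1 + 1/5*pi_S2 + 1/15*pi_S3
  pi_S2 = 2/15*pi_S0 + 2/15*pi_S1 + 1/5*pi_S2 + 2/15*pi_S3
  pi_S3 = 1/3*pi_S0 + 2/15*pi_S1 + 1/15*pi_S2 + 2/5*pi_S3
with normalization: pi_S0 + pi_S1 + pi_S2 + pi_S3 = 1.

Using the first 3 balance equations plus normalization, the linear system A*pi = b is:
  [-13/15, 7/15, 8/15, 2/5] . pi = 0
  [2/5, -11/15, 1/5, 1/15] . pi = 0
  [2/15, 2/15, -4/5, 2/15] . pi = 0
  [1, 1, 1, 1] . pi = 1

Solving yields:
  pi_S0 = 537/1561
  pi_S1 = 391/1561
  pi_S2 = 1/7
  pi_S3 = 410/1561

Verification (pi * P):
  537/1561*2/15 + 391/1561*7/15 + 1/7*8/15 + 410/1561*2/5 = 537/1561 = pi_S0  (ok)
  537/1561*2/5 + 391/1561*4/15 + 1/7*1/5 + 410/1561*1/15 = 391/1561 = pi_S1  (ok)
  537/1561*2/15 + 391/1561*2/15 + 1/7*1/5 + 410/1561*2/15 = 1/7 = pi_S2  (ok)
  537/1561*1/3 + 391/1561*2/15 + 1/7*1/15 + 410/1561*2/5 = 410/1561 = pi_S3  (ok)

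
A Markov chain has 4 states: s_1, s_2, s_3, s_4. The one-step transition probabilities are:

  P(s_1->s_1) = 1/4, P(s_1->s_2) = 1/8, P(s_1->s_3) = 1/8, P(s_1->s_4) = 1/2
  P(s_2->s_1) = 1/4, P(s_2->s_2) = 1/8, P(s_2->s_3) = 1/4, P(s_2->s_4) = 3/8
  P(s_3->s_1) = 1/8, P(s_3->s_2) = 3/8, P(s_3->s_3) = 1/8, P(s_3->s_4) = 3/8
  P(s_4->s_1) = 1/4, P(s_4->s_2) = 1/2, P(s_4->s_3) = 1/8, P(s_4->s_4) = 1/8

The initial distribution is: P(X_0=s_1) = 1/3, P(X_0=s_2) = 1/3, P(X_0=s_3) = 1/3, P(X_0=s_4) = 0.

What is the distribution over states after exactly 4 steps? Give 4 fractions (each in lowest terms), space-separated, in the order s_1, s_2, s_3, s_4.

Propagating the distribution step by step (d_{t+1} = d_t * P):
d_0 = (s_1=1/3, s_2=1/3, s_3=1/3, s_4=0)
  d_1[s_1] = 1/3*1/4 + 1/3*1/4 + 1/3*1/8 + 0*1/4 = 5/24
  d_1[s_2] = 1/3*1/8 + 1/3*1/8 + 1/3*3/8 + 0*1/2 = 5/24
  d_1[s_3] = 1/3*1/8 + 1/3*1/4 + 1/3*1/8 + 0*1/8 = 1/6
  d_1[s_4] = 1/3*1/2 + 1/3*3/8 + 1/3*3/8 + 0*1/8 = 5/12
d_1 = (s_1=5/24, s_2=5/24, s_3=1/6, s_4=5/12)
  d_2[s_1] = 5/24*1/4 + 5/24*1/4 + 1/6*1/8 + 5/12*1/4 = 11/48
  d_2[s_2] = 5/24*1/8 + 5/24*1/8 + 1/6*3/8 + 5/12*1/2 = 31/96
  d_2[s_3] = 5/24*1/8 + 5/24*1/4 + 1/6*1/8 + 5/12*1/8 = 29/192
  d_2[s_4] = 5/24*1/2 + 5/24*3/8 + 1/6*3/8 + 5/12*1/8 = 19/64
d_2 = (s_1=11/48, s_2=31/96, s_3=29/192, s_4=19/64)
  d_3[s_1] = 11/48*1/4 + 31/96*1/4 + 29/192*1/8 + 19/64*1/4 = 355/1536
  d_3[s_2] = 11/48*1/8 + 31/96*1/8 + 29/192*3/8 + 19/64*1/2 = 421/1536
  d_3[s_3] = 11/48*1/8 + 31/96*1/4 + 29/192*1/8 + 19/64*1/8 = 127/768
  d_3[s_4] = 11/48*1/2 + 31/96*3/8 + 29/192*3/8 + 19/64*1/8 = 253/768
d_3 = (s_1=355/1536, s_2=421/1536, s_3=127/768, s_4=253/768)
  d_4[s_1] = 355/1536*1/4 + 421/1536*1/4 + 127/768*1/8 + 253/768*1/4 = 1409/6144
  d_4[s_2] = 355/1536*1/8 + 421/1536*1/8 + 127/768*3/8 + 253/768*1/2 = 1781/6144
  d_4[s_3] = 355/1536*1/8 + 421/1536*1/4 + 127/768*1/8 + 253/768*1/8 = 1957/12288
  d_4[s_4] = 355/1536*1/2 + 421/1536*3/8 + 127/768*3/8 + 253/768*1/8 = 1317/4096
d_4 = (s_1=1409/6144, s_2=1781/6144, s_3=1957/12288, s_4=1317/4096)

Answer: 1409/6144 1781/6144 1957/12288 1317/4096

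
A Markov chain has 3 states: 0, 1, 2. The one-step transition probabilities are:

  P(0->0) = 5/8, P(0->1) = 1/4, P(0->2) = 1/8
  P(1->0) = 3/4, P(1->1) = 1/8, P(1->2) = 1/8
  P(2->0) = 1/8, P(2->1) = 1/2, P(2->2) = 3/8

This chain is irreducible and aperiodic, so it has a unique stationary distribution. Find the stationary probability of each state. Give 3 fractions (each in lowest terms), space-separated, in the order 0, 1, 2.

The stationary distribution satisfies pi = pi * P, i.e.:
  pi_0 = 5/8*pi_0 + 3/4*pi_1 + 1/8*pi_2
  pi_1 = 1/4*pi_0 + 1/8*pi_1 + 1/2*pi_2
  pi_2 = 1/8*pi_0 + 1/8*pi_1 + 3/8*pi_2
with normalization: pi_0 + pi_1 + pi_2 = 1.

Using the first 2 balance equations plus normalization, the linear system A*pi = b is:
  [-3/8, 3/4, 1/8] . pi = 0
  [1/4, -7/8, 1/2] . pi = 0
  [1, 1, 1] . pi = 1

Solving yields:
  pi_0 = 31/54
  pi_1 = 7/27
  pi_2 = 1/6

Verification (pi * P):
  31/54*5/8 + 7/27*3/4 + 1/6*1/8 = 31/54 = pi_0  (ok)
  31/54*1/4 + 7/27*1/8 + 1/6*1/2 = 7/27 = pi_1  (ok)
  31/54*1/8 + 7/27*1/8 + 1/6*3/8 = 1/6 = pi_2  (ok)

Answer: 31/54 7/27 1/6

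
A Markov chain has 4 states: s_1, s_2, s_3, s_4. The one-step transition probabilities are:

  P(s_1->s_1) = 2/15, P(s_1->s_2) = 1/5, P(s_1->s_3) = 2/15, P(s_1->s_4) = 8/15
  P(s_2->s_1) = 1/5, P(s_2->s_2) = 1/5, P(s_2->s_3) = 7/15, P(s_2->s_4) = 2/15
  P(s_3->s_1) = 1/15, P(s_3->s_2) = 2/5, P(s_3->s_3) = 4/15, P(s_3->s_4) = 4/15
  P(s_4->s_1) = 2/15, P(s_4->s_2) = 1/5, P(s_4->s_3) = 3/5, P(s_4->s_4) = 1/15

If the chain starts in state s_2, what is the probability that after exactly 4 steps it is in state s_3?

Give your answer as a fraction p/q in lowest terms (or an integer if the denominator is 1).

Answer: 2084/5625

Derivation:
Computing P^4 by repeated multiplication:
P^1 =
  s_1: [2/15, 1/5, 2/15, 8/15]
  s_2: [1/5, 1/5, 7/15, 2/15]
  s_3: [1/15, 2/5, 4/15, 4/15]
  s_4: [2/15, 1/5, 3/5, 1/15]
P^2 =
  s_1: [31/225, 17/75, 7/15, 38/225]
  s_2: [26/225, 22/75, 73/225, 4/15]
  s_3: [32/225, 19/75, 32/75, 8/45]
  s_4: [8/75, 8/25, 14/45, 59/225]
P^3 =
  s_1: [44/375, 22/75, 1181/3375, 808/3375]
  s_2: [443/3375, 298/1125, 1346/3375, 692/3375]
  s_3: [137/1125, 107/375, 1207/3375, 794/3375]
  s_4: [452/3375, 59/225, 1363/3375, 1/5]
P^4 =
  s_1: [6559/50625, 4556/16875, 19718/50625, 712/3375]
  s_2: [6298/50625, 4721/16875, 2084/5625, 11408/50625]
  s_3: [6506/50625, 4582/16875, 19537/50625, 1204/5625]
  s_4: [6272/50625, 4738/16875, 18626/50625, 11513/50625]

(P^4)[s_2 -> s_3] = 2084/5625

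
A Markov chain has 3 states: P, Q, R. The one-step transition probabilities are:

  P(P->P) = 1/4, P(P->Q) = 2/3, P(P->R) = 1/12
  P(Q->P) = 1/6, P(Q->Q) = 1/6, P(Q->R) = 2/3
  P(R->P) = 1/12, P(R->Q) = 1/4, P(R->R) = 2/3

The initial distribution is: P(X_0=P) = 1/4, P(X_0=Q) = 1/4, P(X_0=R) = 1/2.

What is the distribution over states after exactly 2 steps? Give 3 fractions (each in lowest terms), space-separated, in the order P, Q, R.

Answer: 13/96 163/576 335/576

Derivation:
Propagating the distribution step by step (d_{t+1} = d_t * P):
d_0 = (P=1/4, Q=1/4, R=1/2)
  d_1[P] = 1/4*1/4 + 1/4*1/6 + 1/2*1/12 = 7/48
  d_1[Q] = 1/4*2/3 + 1/4*1/6 + 1/2*1/4 = 1/3
  d_1[R] = 1/4*1/12 + 1/4*2/3 + 1/2*2/3 = 25/48
d_1 = (P=7/48, Q=1/3, R=25/48)
  d_2[P] = 7/48*1/4 + 1/3*1/6 + 25/48*1/12 = 13/96
  d_2[Q] = 7/48*2/3 + 1/3*1/6 + 25/48*1/4 = 163/576
  d_2[R] = 7/48*1/12 + 1/3*2/3 + 25/48*2/3 = 335/576
d_2 = (P=13/96, Q=163/576, R=335/576)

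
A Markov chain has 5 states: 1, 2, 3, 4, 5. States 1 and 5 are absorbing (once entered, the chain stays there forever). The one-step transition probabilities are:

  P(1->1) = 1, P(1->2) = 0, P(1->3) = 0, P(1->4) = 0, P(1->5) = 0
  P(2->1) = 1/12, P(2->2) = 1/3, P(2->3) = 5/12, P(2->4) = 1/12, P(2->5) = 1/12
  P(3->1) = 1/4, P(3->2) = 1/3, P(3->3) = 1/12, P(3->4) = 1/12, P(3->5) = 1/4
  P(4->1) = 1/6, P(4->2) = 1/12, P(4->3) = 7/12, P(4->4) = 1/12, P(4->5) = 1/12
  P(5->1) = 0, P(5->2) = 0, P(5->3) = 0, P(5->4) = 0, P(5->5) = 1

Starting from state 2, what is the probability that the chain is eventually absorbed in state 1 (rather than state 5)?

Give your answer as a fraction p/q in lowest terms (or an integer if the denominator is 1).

Answer: 83/162

Derivation:
Let a_i = P(absorbed in 1 | start in state i).
Boundary conditions: a_1 = 1, a_5 = 0.
For each transient state i, a_i = sum_j P(i->j) * a_j:
  a_2 = 1/12*a_1 + 1/3*a_2 + 5/12*a_3 + 1/12*a_4 + 1/12*a_5
  a_3 = 1/4*a_1 + 1/3*a_2 + 1/12*a_3 + 1/12*a_4 + 1/4*a_5
  a_4 = 1/6*a_1 + 1/12*a_2 + 7/12*a_3 + 1/12*a_4 + 1/12*a_5

Substituting a_1 = 1 and a_5 = 0, rearrange to (I - Q) a = r where r[i] = P(i -> 1):
  [2/3, -5/12, -1/12] . (a_2, a_3, a_4) = 1/12
  [-1/3, 11/12, -1/12] . (a_2, a_3, a_4) = 1/4
  [-1/12, -7/12, 11/12] . (a_2, a_3, a_4) = 1/6

Solving yields:
  a_2 = 83/162
  a_3 = 55/108
  a_4 = 179/324

Starting state is 2, so the absorption probability is a_2 = 83/162.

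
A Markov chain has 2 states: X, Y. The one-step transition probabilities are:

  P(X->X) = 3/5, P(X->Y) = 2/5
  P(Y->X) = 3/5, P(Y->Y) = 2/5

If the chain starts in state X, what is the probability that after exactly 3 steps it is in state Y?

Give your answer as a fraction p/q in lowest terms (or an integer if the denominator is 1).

Computing P^3 by repeated multiplication:
P^1 =
  X: [3/5, 2/5]
  Y: [3/5, 2/5]
P^2 =
  X: [3/5, 2/5]
  Y: [3/5, 2/5]
P^3 =
  X: [3/5, 2/5]
  Y: [3/5, 2/5]

(P^3)[X -> Y] = 2/5

Answer: 2/5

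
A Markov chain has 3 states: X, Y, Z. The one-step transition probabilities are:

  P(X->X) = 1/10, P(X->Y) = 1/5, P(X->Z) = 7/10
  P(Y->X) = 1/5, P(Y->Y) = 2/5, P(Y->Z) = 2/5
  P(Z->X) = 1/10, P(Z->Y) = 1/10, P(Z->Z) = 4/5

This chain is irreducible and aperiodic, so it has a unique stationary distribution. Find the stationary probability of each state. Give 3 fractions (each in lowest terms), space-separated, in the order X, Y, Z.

Answer: 8/69 11/69 50/69

Derivation:
The stationary distribution satisfies pi = pi * P, i.e.:
  pi_X = 1/10*pi_X + 1/5*pi_Y + 1/10*pi_Z
  pi_Y = 1/5*pi_X + 2/5*pi_Y + 1/10*pi_Z
  pi_Z = 7/10*pi_X + 2/5*pi_Y + 4/5*pi_Z
with normalization: pi_X + pi_Y + pi_Z = 1.

Using the first 2 balance equations plus normalization, the linear system A*pi = b is:
  [-9/10, 1/5, 1/10] . pi = 0
  [1/5, -3/5, 1/10] . pi = 0
  [1, 1, 1] . pi = 1

Solving yields:
  pi_X = 8/69
  pi_Y = 11/69
  pi_Z = 50/69

Verification (pi * P):
  8/69*1/10 + 11/69*1/5 + 50/69*1/10 = 8/69 = pi_X  (ok)
  8/69*1/5 + 11/69*2/5 + 50/69*1/10 = 11/69 = pi_Y  (ok)
  8/69*7/10 + 11/69*2/5 + 50/69*4/5 = 50/69 = pi_Z  (ok)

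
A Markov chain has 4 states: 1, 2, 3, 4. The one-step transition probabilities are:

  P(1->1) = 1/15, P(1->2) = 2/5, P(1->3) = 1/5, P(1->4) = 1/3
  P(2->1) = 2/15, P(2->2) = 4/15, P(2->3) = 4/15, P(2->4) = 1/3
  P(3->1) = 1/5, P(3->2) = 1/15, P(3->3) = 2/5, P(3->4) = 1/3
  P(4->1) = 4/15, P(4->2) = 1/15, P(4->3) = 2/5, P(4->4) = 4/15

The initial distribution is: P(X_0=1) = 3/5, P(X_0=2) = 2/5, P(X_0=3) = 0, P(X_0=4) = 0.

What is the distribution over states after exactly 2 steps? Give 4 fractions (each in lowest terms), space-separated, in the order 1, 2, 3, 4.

Propagating the distribution step by step (d_{t+1} = d_t * P):
d_0 = (1=3/5, 2=2/5, 3=0, 4=0)
  d_1[1] = 3/5*1/15 + 2/5*2/15 + 0*1/5 + 0*4/15 = 7/75
  d_1[2] = 3/5*2/5 + 2/5*4/15 + 0*1/15 + 0*1/15 = 26/75
  d_1[3] = 3/5*1/5 + 2/5*4/15 + 0*2/5 + 0*2/5 = 17/75
  d_1[4] = 3/5*1/3 + 2/5*1/3 + 0*1/3 + 0*4/15 = 1/3
d_1 = (1=7/75, 2=26/75, 3=17/75, 4=1/3)
  d_2[1] = 7/75*1/15 + 26/75*2/15 + 17/75*1/5 + 1/3*4/15 = 14/75
  d_2[2] = 7/75*2/5 + 26/75*4/15 + 17/75*1/15 + 1/3*1/15 = 188/1125
  d_2[3] = 7/75*1/5 + 26/75*4/15 + 17/75*2/5 + 1/3*2/5 = 377/1125
  d_2[4] = 7/75*1/3 + 26/75*1/3 + 17/75*1/3 + 1/3*4/15 = 14/45
d_2 = (1=14/75, 2=188/1125, 3=377/1125, 4=14/45)

Answer: 14/75 188/1125 377/1125 14/45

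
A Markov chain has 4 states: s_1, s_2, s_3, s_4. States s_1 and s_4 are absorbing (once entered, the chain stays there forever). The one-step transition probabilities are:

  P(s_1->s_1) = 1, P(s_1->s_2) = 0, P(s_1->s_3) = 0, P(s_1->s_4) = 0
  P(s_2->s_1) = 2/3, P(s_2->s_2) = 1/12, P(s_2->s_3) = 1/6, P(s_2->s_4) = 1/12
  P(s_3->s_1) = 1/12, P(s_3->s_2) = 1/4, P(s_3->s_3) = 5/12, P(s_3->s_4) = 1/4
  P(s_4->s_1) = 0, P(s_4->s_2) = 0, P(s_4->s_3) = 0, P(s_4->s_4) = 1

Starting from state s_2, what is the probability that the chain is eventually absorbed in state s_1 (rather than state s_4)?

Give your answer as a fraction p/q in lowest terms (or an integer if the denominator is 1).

Answer: 58/71

Derivation:
Let a_i = P(absorbed in s_1 | start in state i).
Boundary conditions: a_s_1 = 1, a_s_4 = 0.
For each transient state i, a_i = sum_j P(i->j) * a_j:
  a_s_2 = 2/3*a_s_1 + 1/12*a_s_2 + 1/6*a_s_3 + 1/12*a_s_4
  a_s_3 = 1/12*a_s_1 + 1/4*a_s_2 + 5/12*a_s_3 + 1/4*a_s_4

Substituting a_s_1 = 1 and a_s_4 = 0, rearrange to (I - Q) a = r where r[i] = P(i -> s_1):
  [11/12, -1/6] . (a_s_2, a_s_3) = 2/3
  [-1/4, 7/12] . (a_s_2, a_s_3) = 1/12

Solving yields:
  a_s_2 = 58/71
  a_s_3 = 35/71

Starting state is s_2, so the absorption probability is a_s_2 = 58/71.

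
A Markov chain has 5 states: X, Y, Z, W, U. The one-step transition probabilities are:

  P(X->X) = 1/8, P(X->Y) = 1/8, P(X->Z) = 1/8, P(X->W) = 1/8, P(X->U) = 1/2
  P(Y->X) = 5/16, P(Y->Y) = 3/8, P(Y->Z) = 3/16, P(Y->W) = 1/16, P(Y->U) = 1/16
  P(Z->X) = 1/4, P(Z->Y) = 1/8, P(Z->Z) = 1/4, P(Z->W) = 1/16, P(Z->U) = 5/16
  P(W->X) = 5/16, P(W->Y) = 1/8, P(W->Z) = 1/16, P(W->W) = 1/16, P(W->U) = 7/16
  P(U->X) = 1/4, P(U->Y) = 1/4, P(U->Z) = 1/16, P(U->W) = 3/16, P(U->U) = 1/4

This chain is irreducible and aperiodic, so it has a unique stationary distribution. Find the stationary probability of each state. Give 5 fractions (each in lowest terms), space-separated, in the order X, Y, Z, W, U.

Answer: 257/1068 925/4272 275/2136 491/4272 213/712

Derivation:
The stationary distribution satisfies pi = pi * P, i.e.:
  pi_X = 1/8*pi_X + 5/16*pi_Y + 1/4*pi_Z + 5/16*pi_W + 1/4*pi_U
  pi_Y = 1/8*pi_X + 3/8*pi_Y + 1/8*pi_Z + 1/8*pi_W + 1/4*pi_U
  pi_Z = 1/8*pi_X + 3/16*pi_Y + 1/4*pi_Z + 1/16*pi_W + 1/16*pi_U
  pi_W = 1/8*pi_X + 1/16*pi_Y + 1/16*pi_Z + 1/16*pi_W + 3/16*pi_U
  pi_U = 1/2*pi_X + 1/16*pi_Y + 5/16*pi_Z + 7/16*pi_W + 1/4*pi_U
with normalization: pi_X + pi_Y + pi_Z + pi_W + pi_U = 1.

Using the first 4 balance equations plus normalization, the linear system A*pi = b is:
  [-7/8, 5/16, 1/4, 5/16, 1/4] . pi = 0
  [1/8, -5/8, 1/8, 1/8, 1/4] . pi = 0
  [1/8, 3/16, -3/4, 1/16, 1/16] . pi = 0
  [1/8, 1/16, 1/16, -15/16, 3/16] . pi = 0
  [1, 1, 1, 1, 1] . pi = 1

Solving yields:
  pi_X = 257/1068
  pi_Y = 925/4272
  pi_Z = 275/2136
  pi_W = 491/4272
  pi_U = 213/712

Verification (pi * P):
  257/1068*1/8 + 925/4272*5/16 + 275/2136*1/4 + 491/4272*5/16 + 213/712*1/4 = 257/1068 = pi_X  (ok)
  257/1068*1/8 + 925/4272*3/8 + 275/2136*1/8 + 491/4272*1/8 + 213/712*1/4 = 925/4272 = pi_Y  (ok)
  257/1068*1/8 + 925/4272*3/16 + 275/2136*1/4 + 491/4272*1/16 + 213/712*1/16 = 275/2136 = pi_Z  (ok)
  257/1068*1/8 + 925/4272*1/16 + 275/2136*1/16 + 491/4272*1/16 + 213/712*3/16 = 491/4272 = pi_W  (ok)
  257/1068*1/2 + 925/4272*1/16 + 275/2136*5/16 + 491/4272*7/16 + 213/712*1/4 = 213/712 = pi_U  (ok)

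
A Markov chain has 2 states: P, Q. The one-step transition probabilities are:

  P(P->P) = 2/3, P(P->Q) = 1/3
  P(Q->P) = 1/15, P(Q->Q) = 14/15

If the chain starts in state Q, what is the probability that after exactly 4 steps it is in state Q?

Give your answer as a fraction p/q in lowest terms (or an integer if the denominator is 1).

Answer: 1603/1875

Derivation:
Computing P^4 by repeated multiplication:
P^1 =
  P: [2/3, 1/3]
  Q: [1/15, 14/15]
P^2 =
  P: [7/15, 8/15]
  Q: [8/75, 67/75]
P^3 =
  P: [26/75, 49/75]
  Q: [49/375, 326/375]
P^4 =
  P: [103/375, 272/375]
  Q: [272/1875, 1603/1875]

(P^4)[Q -> Q] = 1603/1875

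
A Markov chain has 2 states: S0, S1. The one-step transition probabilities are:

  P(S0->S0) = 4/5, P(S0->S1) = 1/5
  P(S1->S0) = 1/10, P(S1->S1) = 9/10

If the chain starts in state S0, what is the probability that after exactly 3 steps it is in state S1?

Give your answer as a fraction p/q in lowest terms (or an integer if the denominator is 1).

Answer: 219/500

Derivation:
Computing P^3 by repeated multiplication:
P^1 =
  S0: [4/5, 1/5]
  S1: [1/10, 9/10]
P^2 =
  S0: [33/50, 17/50]
  S1: [17/100, 83/100]
P^3 =
  S0: [281/500, 219/500]
  S1: [219/1000, 781/1000]

(P^3)[S0 -> S1] = 219/500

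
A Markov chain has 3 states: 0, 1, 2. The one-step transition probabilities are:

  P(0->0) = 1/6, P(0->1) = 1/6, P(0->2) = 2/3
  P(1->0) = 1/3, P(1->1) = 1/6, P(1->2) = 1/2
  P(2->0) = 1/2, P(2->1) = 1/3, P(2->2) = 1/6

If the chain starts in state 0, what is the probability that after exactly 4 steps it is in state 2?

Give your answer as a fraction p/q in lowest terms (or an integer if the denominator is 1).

Computing P^4 by repeated multiplication:
P^1 =
  0: [1/6, 1/6, 2/3]
  1: [1/3, 1/6, 1/2]
  2: [1/2, 1/3, 1/6]
P^2 =
  0: [5/12, 5/18, 11/36]
  1: [13/36, 1/4, 7/18]
  2: [5/18, 7/36, 19/36]
P^3 =
  0: [17/54, 47/216, 101/216]
  1: [73/216, 25/108, 31/72]
  2: [3/8, 55/216, 10/27]
P^4 =
  0: [155/432, 317/1296, 257/648]
  1: [113/324, 103/432, 535/1296]
  2: [431/1296, 37/162, 569/1296]

(P^4)[0 -> 2] = 257/648

Answer: 257/648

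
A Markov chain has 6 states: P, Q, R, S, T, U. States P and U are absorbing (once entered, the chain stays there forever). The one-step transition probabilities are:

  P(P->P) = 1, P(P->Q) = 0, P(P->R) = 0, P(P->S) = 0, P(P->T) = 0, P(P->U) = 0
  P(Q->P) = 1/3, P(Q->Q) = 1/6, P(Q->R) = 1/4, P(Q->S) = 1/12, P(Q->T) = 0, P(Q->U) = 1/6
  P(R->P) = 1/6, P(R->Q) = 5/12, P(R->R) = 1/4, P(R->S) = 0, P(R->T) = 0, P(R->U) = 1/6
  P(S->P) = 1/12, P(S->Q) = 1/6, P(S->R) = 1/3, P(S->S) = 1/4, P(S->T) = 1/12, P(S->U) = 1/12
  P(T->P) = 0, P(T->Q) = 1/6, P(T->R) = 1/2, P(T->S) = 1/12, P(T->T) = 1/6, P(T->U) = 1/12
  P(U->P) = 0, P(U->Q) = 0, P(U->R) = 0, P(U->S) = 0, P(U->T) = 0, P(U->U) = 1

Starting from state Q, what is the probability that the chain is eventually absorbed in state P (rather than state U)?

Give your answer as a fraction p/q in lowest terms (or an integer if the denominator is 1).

Answer: 3920/6247

Derivation:
Let a_i = P(absorbed in P | start in state i).
Boundary conditions: a_P = 1, a_U = 0.
For each transient state i, a_i = sum_j P(i->j) * a_j:
  a_Q = 1/3*a_P + 1/6*a_Q + 1/4*a_R + 1/12*a_S + 0*a_T + 1/6*a_U
  a_R = 1/6*a_P + 5/12*a_Q + 1/4*a_R + 0*a_S + 0*a_T + 1/6*a_U
  a_S = 1/12*a_P + 1/6*a_Q + 1/3*a_R + 1/4*a_S + 1/12*a_T + 1/12*a_U
  a_T = 0*a_P + 1/6*a_Q + 1/2*a_R + 1/12*a_S + 1/6*a_T + 1/12*a_U

Substituting a_P = 1 and a_U = 0, rearrange to (I - Q) a = r where r[i] = P(i -> P):
  [5/6, -1/4, -1/12, 0] . (a_Q, a_R, a_S, a_T) = 1/3
  [-5/12, 3/4, 0, 0] . (a_Q, a_R, a_S, a_T) = 1/6
  [-1/6, -1/3, 3/4, -1/12] . (a_Q, a_R, a_S, a_T) = 1/12
  [-1/6, -1/2, -1/12, 5/6] . (a_Q, a_R, a_S, a_T) = 0

Solving yields:
  a_Q = 3920/6247
  a_R = 3566/6247
  a_S = 3514/6247
  a_T = 3275/6247

Starting state is Q, so the absorption probability is a_Q = 3920/6247.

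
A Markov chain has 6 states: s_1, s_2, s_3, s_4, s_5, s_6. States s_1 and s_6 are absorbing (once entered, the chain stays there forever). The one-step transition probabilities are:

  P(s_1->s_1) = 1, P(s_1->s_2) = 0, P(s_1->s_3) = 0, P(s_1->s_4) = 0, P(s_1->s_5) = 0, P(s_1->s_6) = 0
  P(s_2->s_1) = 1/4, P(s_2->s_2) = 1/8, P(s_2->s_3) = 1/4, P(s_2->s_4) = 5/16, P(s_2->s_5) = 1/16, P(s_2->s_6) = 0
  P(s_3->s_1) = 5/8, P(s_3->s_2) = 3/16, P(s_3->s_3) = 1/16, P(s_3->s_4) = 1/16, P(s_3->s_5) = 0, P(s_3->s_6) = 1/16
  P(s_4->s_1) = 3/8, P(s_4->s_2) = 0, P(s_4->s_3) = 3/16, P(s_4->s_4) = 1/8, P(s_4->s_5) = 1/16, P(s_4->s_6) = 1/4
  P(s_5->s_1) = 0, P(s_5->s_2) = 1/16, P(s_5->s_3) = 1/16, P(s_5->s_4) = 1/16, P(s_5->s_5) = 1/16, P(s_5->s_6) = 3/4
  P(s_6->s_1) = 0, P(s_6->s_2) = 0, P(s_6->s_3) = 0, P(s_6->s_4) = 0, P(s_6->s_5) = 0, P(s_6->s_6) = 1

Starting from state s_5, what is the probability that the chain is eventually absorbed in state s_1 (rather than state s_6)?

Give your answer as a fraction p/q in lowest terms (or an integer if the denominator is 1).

Let a_i = P(absorbed in s_1 | start in state i).
Boundary conditions: a_s_1 = 1, a_s_6 = 0.
For each transient state i, a_i = sum_j P(i->j) * a_j:
  a_s_2 = 1/4*a_s_1 + 1/8*a_s_2 + 1/4*a_s_3 + 5/16*a_s_4 + 1/16*a_s_5 + 0*a_s_6
  a_s_3 = 5/8*a_s_1 + 3/16*a_s_2 + 1/16*a_s_3 + 1/16*a_s_4 + 0*a_s_5 + 1/16*a_s_6
  a_s_4 = 3/8*a_s_1 + 0*a_s_2 + 3/16*a_s_3 + 1/8*a_s_4 + 1/16*a_s_5 + 1/4*a_s_6
  a_s_5 = 0*a_s_1 + 1/16*a_s_2 + 1/16*a_s_3 + 1/16*a_s_4 + 1/16*a_s_5 + 3/4*a_s_6

Substituting a_s_1 = 1 and a_s_6 = 0, rearrange to (I - Q) a = r where r[i] = P(i -> s_1):
  [7/8, -1/4, -5/16, -1/16] . (a_s_2, a_s_3, a_s_4, a_s_5) = 1/4
  [-3/16, 15/16, -1/16, 0] . (a_s_2, a_s_3, a_s_4, a_s_5) = 5/8
  [0, -3/16, 7/8, -1/16] . (a_s_2, a_s_3, a_s_4, a_s_5) = 3/8
  [-1/16, -1/16, -1/16, 15/16] . (a_s_2, a_s_3, a_s_4, a_s_5) = 0

Solving yields:
  a_s_2 = 30392/39711
  a_s_3 = 34204/39711
  a_s_4 = 8258/13237
  a_s_5 = 1986/13237

Starting state is s_5, so the absorption probability is a_s_5 = 1986/13237.

Answer: 1986/13237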